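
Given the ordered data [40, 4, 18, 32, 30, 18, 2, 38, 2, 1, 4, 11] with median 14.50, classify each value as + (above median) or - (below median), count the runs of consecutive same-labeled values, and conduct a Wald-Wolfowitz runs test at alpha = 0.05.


Step 1: Compute median = 14.50; label A = above, B = below.
Labels in order: ABAAAABABBBB  (n_A = 6, n_B = 6)
Step 2: Count runs R = 6.
Step 3: Under H0 (random ordering), E[R] = 2*n_A*n_B/(n_A+n_B) + 1 = 2*6*6/12 + 1 = 7.0000.
        Var[R] = 2*n_A*n_B*(2*n_A*n_B - n_A - n_B) / ((n_A+n_B)^2 * (n_A+n_B-1)) = 4320/1584 = 2.7273.
        SD[R] = 1.6514.
Step 4: Continuity-corrected z = (R + 0.5 - E[R]) / SD[R] = (6 + 0.5 - 7.0000) / 1.6514 = -0.3028.
Step 5: Two-sided p-value via normal approximation = 2*(1 - Phi(|z|)) = 0.762069.
Step 6: alpha = 0.05. fail to reject H0.

R = 6, z = -0.3028, p = 0.762069, fail to reject H0.


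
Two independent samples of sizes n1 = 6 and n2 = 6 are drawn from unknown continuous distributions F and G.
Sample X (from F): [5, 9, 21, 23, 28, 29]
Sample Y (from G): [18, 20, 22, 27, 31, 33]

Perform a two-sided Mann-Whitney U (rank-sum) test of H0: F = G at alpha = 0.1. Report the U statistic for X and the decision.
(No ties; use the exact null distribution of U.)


Step 1: Combine and sort all 12 observations; assign midranks.
sorted (value, group): (5,X), (9,X), (18,Y), (20,Y), (21,X), (22,Y), (23,X), (27,Y), (28,X), (29,X), (31,Y), (33,Y)
ranks: 5->1, 9->2, 18->3, 20->4, 21->5, 22->6, 23->7, 27->8, 28->9, 29->10, 31->11, 33->12
Step 2: Rank sum for X: R1 = 1 + 2 + 5 + 7 + 9 + 10 = 34.
Step 3: U_X = R1 - n1(n1+1)/2 = 34 - 6*7/2 = 34 - 21 = 13.
       U_Y = n1*n2 - U_X = 36 - 13 = 23.
Step 4: No ties, so the exact null distribution of U (based on enumerating the C(12,6) = 924 equally likely rank assignments) gives the two-sided p-value.
Step 5: p-value = 0.484848; compare to alpha = 0.1. fail to reject H0.

U_X = 13, p = 0.484848, fail to reject H0 at alpha = 0.1.


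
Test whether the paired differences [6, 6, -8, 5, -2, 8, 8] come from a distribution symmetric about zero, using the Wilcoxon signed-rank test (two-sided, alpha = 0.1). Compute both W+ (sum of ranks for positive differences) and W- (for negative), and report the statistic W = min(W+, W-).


Step 1: Drop any zero differences (none here) and take |d_i|.
|d| = [6, 6, 8, 5, 2, 8, 8]
Step 2: Midrank |d_i| (ties get averaged ranks).
ranks: |6|->3.5, |6|->3.5, |8|->6, |5|->2, |2|->1, |8|->6, |8|->6
Step 3: Attach original signs; sum ranks with positive sign and with negative sign.
W+ = 3.5 + 3.5 + 2 + 6 + 6 = 21
W- = 6 + 1 = 7
(Check: W+ + W- = 28 should equal n(n+1)/2 = 28.)
Step 4: Test statistic W = min(W+, W-) = 7.
Step 5: Ties in |d|, so use the tie-corrected normal approximation.
        E[W] = n(n+1)/4 = 7*8/4 = 14.
        Tie groups: |d|=6 (t=2), |d|=8 (t=3); sum(t^3 - t) = 30.
        Var[W] = n(n+1)(2n+1)/24 - sum(t^3-t)/48 = 840/24 - 30/48 = 34.375.
        z = (W - E[W]) / sqrt(Var[W]) = (7 - 14) / 5.8630 = -1.1939.
        Two-sided p = 2*Phi(z) = 0.232508.
Step 6: alpha = 0.1. fail to reject H0.

W+ = 21, W- = 7, W = min = 7, p = 0.232508, fail to reject H0.


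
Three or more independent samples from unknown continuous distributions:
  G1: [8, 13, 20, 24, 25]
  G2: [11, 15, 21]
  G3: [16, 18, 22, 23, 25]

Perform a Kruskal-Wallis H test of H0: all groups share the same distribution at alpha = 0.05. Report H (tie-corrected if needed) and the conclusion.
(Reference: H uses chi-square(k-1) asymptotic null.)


Step 1: Combine all N = 13 observations and assign midranks.
sorted (value, group, rank): (8,G1,1), (11,G2,2), (13,G1,3), (15,G2,4), (16,G3,5), (18,G3,6), (20,G1,7), (21,G2,8), (22,G3,9), (23,G3,10), (24,G1,11), (25,G1,12.5), (25,G3,12.5)
Step 2: Sum ranks within each group.
R_1 = 34.5 (n_1 = 5)
R_2 = 14 (n_2 = 3)
R_3 = 42.5 (n_3 = 5)
Step 3: H = 12/(N(N+1)) * sum(R_i^2/n_i) - 3(N+1)
     = 12/(13*14) * (34.5^2/5 + 14^2/3 + 42.5^2/5) - 3*14
     = 0.065934 * 664.633 - 42
     = 1.821978.
Step 4: Ties present; correction factor C = 1 - 6/(13^3 - 13) = 0.997253. Corrected H = 1.821978 / 0.997253 = 1.826997.
Step 5: Under H0, H ~ chi^2(2); p-value = 0.401118.
Step 6: alpha = 0.05. fail to reject H0.

H = 1.8270, df = 2, p = 0.401118, fail to reject H0.


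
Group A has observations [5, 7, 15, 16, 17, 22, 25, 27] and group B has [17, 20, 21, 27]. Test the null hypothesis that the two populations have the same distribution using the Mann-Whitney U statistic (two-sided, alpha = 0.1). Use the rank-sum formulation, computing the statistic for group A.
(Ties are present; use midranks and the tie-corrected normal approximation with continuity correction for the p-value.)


Step 1: Combine and sort all 12 observations; assign midranks.
sorted (value, group): (5,X), (7,X), (15,X), (16,X), (17,X), (17,Y), (20,Y), (21,Y), (22,X), (25,X), (27,X), (27,Y)
ranks: 5->1, 7->2, 15->3, 16->4, 17->5.5, 17->5.5, 20->7, 21->8, 22->9, 25->10, 27->11.5, 27->11.5
Step 2: Rank sum for X: R1 = 1 + 2 + 3 + 4 + 5.5 + 9 + 10 + 11.5 = 46.
Step 3: U_X = R1 - n1(n1+1)/2 = 46 - 8*9/2 = 46 - 36 = 10.
       U_Y = n1*n2 - U_X = 32 - 10 = 22.
Step 4: Ties are present, so use the tie-corrected normal approximation (with continuity correction) for the p-value.
Step 5: p-value = 0.348547; compare to alpha = 0.1. fail to reject H0.

U_X = 10, p = 0.348547, fail to reject H0 at alpha = 0.1.


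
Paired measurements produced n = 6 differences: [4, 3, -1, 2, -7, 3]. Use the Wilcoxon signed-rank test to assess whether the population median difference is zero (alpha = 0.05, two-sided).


Step 1: Drop any zero differences (none here) and take |d_i|.
|d| = [4, 3, 1, 2, 7, 3]
Step 2: Midrank |d_i| (ties get averaged ranks).
ranks: |4|->5, |3|->3.5, |1|->1, |2|->2, |7|->6, |3|->3.5
Step 3: Attach original signs; sum ranks with positive sign and with negative sign.
W+ = 5 + 3.5 + 2 + 3.5 = 14
W- = 1 + 6 = 7
(Check: W+ + W- = 21 should equal n(n+1)/2 = 21.)
Step 4: Test statistic W = min(W+, W-) = 7.
Step 5: Ties in |d|, so use the tie-corrected normal approximation.
        E[W] = n(n+1)/4 = 6*7/4 = 10.5.
        Tie groups: |d|=3 (t=2); sum(t^3 - t) = 6.
        Var[W] = n(n+1)(2n+1)/24 - sum(t^3-t)/48 = 546/24 - 6/48 = 22.625.
        z = (W - E[W]) / sqrt(Var[W]) = (7 - 10.5) / 4.7566 = -0.7358.
        Two-sided p = 2*Phi(z) = 0.461838.
Step 6: alpha = 0.05. fail to reject H0.

W+ = 14, W- = 7, W = min = 7, p = 0.461838, fail to reject H0.


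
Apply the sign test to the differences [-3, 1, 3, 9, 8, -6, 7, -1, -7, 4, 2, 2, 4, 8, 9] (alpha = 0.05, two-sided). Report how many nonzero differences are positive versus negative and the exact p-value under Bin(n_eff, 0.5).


Step 1: Discard zero differences. Original n = 15; n_eff = number of nonzero differences = 15.
Nonzero differences (with sign): -3, +1, +3, +9, +8, -6, +7, -1, -7, +4, +2, +2, +4, +8, +9
Step 2: Count signs: positive = 11, negative = 4.
Step 3: Under H0: P(positive) = 0.5, so the number of positives S ~ Bin(15, 0.5).
Step 4: Two-sided exact p-value = sum of Bin(15,0.5) probabilities at or below the observed probability = 0.118469.
Step 5: alpha = 0.05. fail to reject H0.

n_eff = 15, pos = 11, neg = 4, p = 0.118469, fail to reject H0.


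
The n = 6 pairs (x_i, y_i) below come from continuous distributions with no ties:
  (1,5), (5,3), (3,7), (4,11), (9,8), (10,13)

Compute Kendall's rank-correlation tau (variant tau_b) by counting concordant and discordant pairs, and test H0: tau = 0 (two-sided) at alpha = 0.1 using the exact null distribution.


Step 1: Enumerate the 15 unordered pairs (i,j) with i<j and classify each by sign(x_j-x_i) * sign(y_j-y_i).
  (1,2):dx=+4,dy=-2->D; (1,3):dx=+2,dy=+2->C; (1,4):dx=+3,dy=+6->C; (1,5):dx=+8,dy=+3->C
  (1,6):dx=+9,dy=+8->C; (2,3):dx=-2,dy=+4->D; (2,4):dx=-1,dy=+8->D; (2,5):dx=+4,dy=+5->C
  (2,6):dx=+5,dy=+10->C; (3,4):dx=+1,dy=+4->C; (3,5):dx=+6,dy=+1->C; (3,6):dx=+7,dy=+6->C
  (4,5):dx=+5,dy=-3->D; (4,6):dx=+6,dy=+2->C; (5,6):dx=+1,dy=+5->C
Step 2: C = 11, D = 4, total pairs = 15.
Step 3: tau = (C - D)/(n(n-1)/2) = (11 - 4)/15 = 0.466667.
Step 4: Exact two-sided p-value (enumerate n! = 720 permutations of y under H0): p = 0.272222.
Step 5: alpha = 0.1. fail to reject H0.

tau_b = 0.4667 (C=11, D=4), p = 0.272222, fail to reject H0.


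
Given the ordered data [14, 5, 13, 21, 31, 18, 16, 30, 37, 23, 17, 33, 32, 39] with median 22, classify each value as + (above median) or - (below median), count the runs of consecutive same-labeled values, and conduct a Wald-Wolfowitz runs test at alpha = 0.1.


Step 1: Compute median = 22; label A = above, B = below.
Labels in order: BBBBABBAAABAAA  (n_A = 7, n_B = 7)
Step 2: Count runs R = 6.
Step 3: Under H0 (random ordering), E[R] = 2*n_A*n_B/(n_A+n_B) + 1 = 2*7*7/14 + 1 = 8.0000.
        Var[R] = 2*n_A*n_B*(2*n_A*n_B - n_A - n_B) / ((n_A+n_B)^2 * (n_A+n_B-1)) = 8232/2548 = 3.2308.
        SD[R] = 1.7974.
Step 4: Continuity-corrected z = (R + 0.5 - E[R]) / SD[R] = (6 + 0.5 - 8.0000) / 1.7974 = -0.8345.
Step 5: Two-sided p-value via normal approximation = 2*(1 - Phi(|z|)) = 0.403986.
Step 6: alpha = 0.1. fail to reject H0.

R = 6, z = -0.8345, p = 0.403986, fail to reject H0.


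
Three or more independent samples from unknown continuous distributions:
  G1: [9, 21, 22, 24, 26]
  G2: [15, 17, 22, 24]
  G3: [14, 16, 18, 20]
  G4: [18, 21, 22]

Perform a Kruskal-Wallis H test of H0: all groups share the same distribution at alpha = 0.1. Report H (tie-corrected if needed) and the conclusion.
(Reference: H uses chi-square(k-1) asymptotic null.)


Step 1: Combine all N = 16 observations and assign midranks.
sorted (value, group, rank): (9,G1,1), (14,G3,2), (15,G2,3), (16,G3,4), (17,G2,5), (18,G3,6.5), (18,G4,6.5), (20,G3,8), (21,G1,9.5), (21,G4,9.5), (22,G1,12), (22,G2,12), (22,G4,12), (24,G1,14.5), (24,G2,14.5), (26,G1,16)
Step 2: Sum ranks within each group.
R_1 = 53 (n_1 = 5)
R_2 = 34.5 (n_2 = 4)
R_3 = 20.5 (n_3 = 4)
R_4 = 28 (n_4 = 3)
Step 3: H = 12/(N(N+1)) * sum(R_i^2/n_i) - 3(N+1)
     = 12/(16*17) * (53^2/5 + 34.5^2/4 + 20.5^2/4 + 28^2/3) - 3*17
     = 0.044118 * 1225.76 - 51
     = 3.077574.
Step 4: Ties present; correction factor C = 1 - 42/(16^3 - 16) = 0.989706. Corrected H = 3.077574 / 0.989706 = 3.109584.
Step 5: Under H0, H ~ chi^2(3); p-value = 0.375036.
Step 6: alpha = 0.1. fail to reject H0.

H = 3.1096, df = 3, p = 0.375036, fail to reject H0.


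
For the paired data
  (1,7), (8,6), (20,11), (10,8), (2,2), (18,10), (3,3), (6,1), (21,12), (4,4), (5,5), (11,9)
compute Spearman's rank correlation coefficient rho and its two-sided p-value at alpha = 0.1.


Step 1: Rank x and y separately (midranks; no ties here).
rank(x): 1->1, 8->7, 20->11, 10->8, 2->2, 18->10, 3->3, 6->6, 21->12, 4->4, 5->5, 11->9
rank(y): 7->7, 6->6, 11->11, 8->8, 2->2, 10->10, 3->3, 1->1, 12->12, 4->4, 5->5, 9->9
Step 2: d_i = R_x(i) - R_y(i); compute d_i^2.
  (1-7)^2=36, (7-6)^2=1, (11-11)^2=0, (8-8)^2=0, (2-2)^2=0, (10-10)^2=0, (3-3)^2=0, (6-1)^2=25, (12-12)^2=0, (4-4)^2=0, (5-5)^2=0, (9-9)^2=0
sum(d^2) = 62.
Step 3: rho = 1 - 6*62 / (12*(12^2 - 1)) = 1 - 372/1716 = 0.783217.
Step 4: Under H0, t = rho * sqrt((n-2)/(1-rho^2)) = 3.9835 ~ t(10).
Step 5: Two-sided p-value from the t-distribution with 10 df = 0.002586.
Step 6: alpha = 0.1. reject H0.

rho = 0.7832, p = 0.002586, reject H0 at alpha = 0.1.


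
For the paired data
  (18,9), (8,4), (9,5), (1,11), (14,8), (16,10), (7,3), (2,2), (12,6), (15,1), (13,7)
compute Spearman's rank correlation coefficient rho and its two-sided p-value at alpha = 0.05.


Step 1: Rank x and y separately (midranks; no ties here).
rank(x): 18->11, 8->4, 9->5, 1->1, 14->8, 16->10, 7->3, 2->2, 12->6, 15->9, 13->7
rank(y): 9->9, 4->4, 5->5, 11->11, 8->8, 10->10, 3->3, 2->2, 6->6, 1->1, 7->7
Step 2: d_i = R_x(i) - R_y(i); compute d_i^2.
  (11-9)^2=4, (4-4)^2=0, (5-5)^2=0, (1-11)^2=100, (8-8)^2=0, (10-10)^2=0, (3-3)^2=0, (2-2)^2=0, (6-6)^2=0, (9-1)^2=64, (7-7)^2=0
sum(d^2) = 168.
Step 3: rho = 1 - 6*168 / (11*(11^2 - 1)) = 1 - 1008/1320 = 0.236364.
Step 4: Under H0, t = rho * sqrt((n-2)/(1-rho^2)) = 0.7298 ~ t(9).
Step 5: Two-sided p-value from the t-distribution with 9 df = 0.484091.
Step 6: alpha = 0.05. fail to reject H0.

rho = 0.2364, p = 0.484091, fail to reject H0 at alpha = 0.05.


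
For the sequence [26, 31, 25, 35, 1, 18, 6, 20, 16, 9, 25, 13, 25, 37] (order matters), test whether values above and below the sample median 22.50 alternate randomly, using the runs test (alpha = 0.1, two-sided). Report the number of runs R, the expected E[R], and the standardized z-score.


Step 1: Compute median = 22.50; label A = above, B = below.
Labels in order: AAAABBBBBBABAA  (n_A = 7, n_B = 7)
Step 2: Count runs R = 5.
Step 3: Under H0 (random ordering), E[R] = 2*n_A*n_B/(n_A+n_B) + 1 = 2*7*7/14 + 1 = 8.0000.
        Var[R] = 2*n_A*n_B*(2*n_A*n_B - n_A - n_B) / ((n_A+n_B)^2 * (n_A+n_B-1)) = 8232/2548 = 3.2308.
        SD[R] = 1.7974.
Step 4: Continuity-corrected z = (R + 0.5 - E[R]) / SD[R] = (5 + 0.5 - 8.0000) / 1.7974 = -1.3909.
Step 5: Two-sided p-value via normal approximation = 2*(1 - Phi(|z|)) = 0.164264.
Step 6: alpha = 0.1. fail to reject H0.

R = 5, z = -1.3909, p = 0.164264, fail to reject H0.


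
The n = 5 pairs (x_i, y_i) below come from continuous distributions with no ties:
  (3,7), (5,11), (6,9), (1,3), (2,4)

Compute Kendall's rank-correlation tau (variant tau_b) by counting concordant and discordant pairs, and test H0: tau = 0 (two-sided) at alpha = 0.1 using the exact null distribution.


Step 1: Enumerate the 10 unordered pairs (i,j) with i<j and classify each by sign(x_j-x_i) * sign(y_j-y_i).
  (1,2):dx=+2,dy=+4->C; (1,3):dx=+3,dy=+2->C; (1,4):dx=-2,dy=-4->C; (1,5):dx=-1,dy=-3->C
  (2,3):dx=+1,dy=-2->D; (2,4):dx=-4,dy=-8->C; (2,5):dx=-3,dy=-7->C; (3,4):dx=-5,dy=-6->C
  (3,5):dx=-4,dy=-5->C; (4,5):dx=+1,dy=+1->C
Step 2: C = 9, D = 1, total pairs = 10.
Step 3: tau = (C - D)/(n(n-1)/2) = (9 - 1)/10 = 0.800000.
Step 4: Exact two-sided p-value (enumerate n! = 120 permutations of y under H0): p = 0.083333.
Step 5: alpha = 0.1. reject H0.

tau_b = 0.8000 (C=9, D=1), p = 0.083333, reject H0.


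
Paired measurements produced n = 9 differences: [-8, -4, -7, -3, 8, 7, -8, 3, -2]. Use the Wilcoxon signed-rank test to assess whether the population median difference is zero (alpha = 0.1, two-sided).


Step 1: Drop any zero differences (none here) and take |d_i|.
|d| = [8, 4, 7, 3, 8, 7, 8, 3, 2]
Step 2: Midrank |d_i| (ties get averaged ranks).
ranks: |8|->8, |4|->4, |7|->5.5, |3|->2.5, |8|->8, |7|->5.5, |8|->8, |3|->2.5, |2|->1
Step 3: Attach original signs; sum ranks with positive sign and with negative sign.
W+ = 8 + 5.5 + 2.5 = 16
W- = 8 + 4 + 5.5 + 2.5 + 8 + 1 = 29
(Check: W+ + W- = 45 should equal n(n+1)/2 = 45.)
Step 4: Test statistic W = min(W+, W-) = 16.
Step 5: Ties in |d|, so use the tie-corrected normal approximation.
        E[W] = n(n+1)/4 = 9*10/4 = 22.5.
        Tie groups: |d|=3 (t=2), |d|=7 (t=2), |d|=8 (t=3); sum(t^3 - t) = 36.
        Var[W] = n(n+1)(2n+1)/24 - sum(t^3-t)/48 = 1710/24 - 36/48 = 70.5.
        z = (W - E[W]) / sqrt(Var[W]) = (16 - 22.5) / 8.3964 = -0.7741.
        Two-sided p = 2*Phi(z) = 0.438849.
Step 6: alpha = 0.1. fail to reject H0.

W+ = 16, W- = 29, W = min = 16, p = 0.438849, fail to reject H0.


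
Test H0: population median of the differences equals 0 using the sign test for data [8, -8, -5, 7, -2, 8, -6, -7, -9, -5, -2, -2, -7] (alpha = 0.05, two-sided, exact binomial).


Step 1: Discard zero differences. Original n = 13; n_eff = number of nonzero differences = 13.
Nonzero differences (with sign): +8, -8, -5, +7, -2, +8, -6, -7, -9, -5, -2, -2, -7
Step 2: Count signs: positive = 3, negative = 10.
Step 3: Under H0: P(positive) = 0.5, so the number of positives S ~ Bin(13, 0.5).
Step 4: Two-sided exact p-value = sum of Bin(13,0.5) probabilities at or below the observed probability = 0.092285.
Step 5: alpha = 0.05. fail to reject H0.

n_eff = 13, pos = 3, neg = 10, p = 0.092285, fail to reject H0.


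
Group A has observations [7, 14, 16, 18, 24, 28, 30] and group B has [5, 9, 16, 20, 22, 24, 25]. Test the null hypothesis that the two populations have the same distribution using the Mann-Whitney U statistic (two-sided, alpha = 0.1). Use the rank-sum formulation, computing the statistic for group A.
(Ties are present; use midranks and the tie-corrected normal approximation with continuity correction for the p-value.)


Step 1: Combine and sort all 14 observations; assign midranks.
sorted (value, group): (5,Y), (7,X), (9,Y), (14,X), (16,X), (16,Y), (18,X), (20,Y), (22,Y), (24,X), (24,Y), (25,Y), (28,X), (30,X)
ranks: 5->1, 7->2, 9->3, 14->4, 16->5.5, 16->5.5, 18->7, 20->8, 22->9, 24->10.5, 24->10.5, 25->12, 28->13, 30->14
Step 2: Rank sum for X: R1 = 2 + 4 + 5.5 + 7 + 10.5 + 13 + 14 = 56.
Step 3: U_X = R1 - n1(n1+1)/2 = 56 - 7*8/2 = 56 - 28 = 28.
       U_Y = n1*n2 - U_X = 49 - 28 = 21.
Step 4: Ties are present, so use the tie-corrected normal approximation (with continuity correction) for the p-value.
Step 5: p-value = 0.700852; compare to alpha = 0.1. fail to reject H0.

U_X = 28, p = 0.700852, fail to reject H0 at alpha = 0.1.


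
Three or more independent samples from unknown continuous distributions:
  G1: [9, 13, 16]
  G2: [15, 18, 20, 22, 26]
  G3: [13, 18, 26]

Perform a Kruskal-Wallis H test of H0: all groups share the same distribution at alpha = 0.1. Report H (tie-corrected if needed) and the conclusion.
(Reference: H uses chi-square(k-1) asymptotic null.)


Step 1: Combine all N = 11 observations and assign midranks.
sorted (value, group, rank): (9,G1,1), (13,G1,2.5), (13,G3,2.5), (15,G2,4), (16,G1,5), (18,G2,6.5), (18,G3,6.5), (20,G2,8), (22,G2,9), (26,G2,10.5), (26,G3,10.5)
Step 2: Sum ranks within each group.
R_1 = 8.5 (n_1 = 3)
R_2 = 38 (n_2 = 5)
R_3 = 19.5 (n_3 = 3)
Step 3: H = 12/(N(N+1)) * sum(R_i^2/n_i) - 3(N+1)
     = 12/(11*12) * (8.5^2/3 + 38^2/5 + 19.5^2/3) - 3*12
     = 0.090909 * 439.633 - 36
     = 3.966667.
Step 4: Ties present; correction factor C = 1 - 18/(11^3 - 11) = 0.986364. Corrected H = 3.966667 / 0.986364 = 4.021505.
Step 5: Under H0, H ~ chi^2(2); p-value = 0.133888.
Step 6: alpha = 0.1. fail to reject H0.

H = 4.0215, df = 2, p = 0.133888, fail to reject H0.


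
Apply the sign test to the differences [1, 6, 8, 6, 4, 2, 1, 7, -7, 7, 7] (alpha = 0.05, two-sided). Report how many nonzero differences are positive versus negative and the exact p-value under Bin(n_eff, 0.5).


Step 1: Discard zero differences. Original n = 11; n_eff = number of nonzero differences = 11.
Nonzero differences (with sign): +1, +6, +8, +6, +4, +2, +1, +7, -7, +7, +7
Step 2: Count signs: positive = 10, negative = 1.
Step 3: Under H0: P(positive) = 0.5, so the number of positives S ~ Bin(11, 0.5).
Step 4: Two-sided exact p-value = sum of Bin(11,0.5) probabilities at or below the observed probability = 0.011719.
Step 5: alpha = 0.05. reject H0.

n_eff = 11, pos = 10, neg = 1, p = 0.011719, reject H0.


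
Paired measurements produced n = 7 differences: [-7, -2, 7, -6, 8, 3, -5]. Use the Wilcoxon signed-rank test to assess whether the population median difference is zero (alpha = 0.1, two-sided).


Step 1: Drop any zero differences (none here) and take |d_i|.
|d| = [7, 2, 7, 6, 8, 3, 5]
Step 2: Midrank |d_i| (ties get averaged ranks).
ranks: |7|->5.5, |2|->1, |7|->5.5, |6|->4, |8|->7, |3|->2, |5|->3
Step 3: Attach original signs; sum ranks with positive sign and with negative sign.
W+ = 5.5 + 7 + 2 = 14.5
W- = 5.5 + 1 + 4 + 3 = 13.5
(Check: W+ + W- = 28 should equal n(n+1)/2 = 28.)
Step 4: Test statistic W = min(W+, W-) = 13.5.
Step 5: Ties in |d|, so use the tie-corrected normal approximation.
        E[W] = n(n+1)/4 = 7*8/4 = 14.
        Tie groups: |d|=7 (t=2); sum(t^3 - t) = 6.
        Var[W] = n(n+1)(2n+1)/24 - sum(t^3-t)/48 = 840/24 - 6/48 = 34.875.
        z = (W - E[W]) / sqrt(Var[W]) = (13.5 - 14) / 5.9055 = -0.0847.
        Two-sided p = 2*Phi(z) = 0.932526.
Step 6: alpha = 0.1. fail to reject H0.

W+ = 14.5, W- = 13.5, W = min = 13.5, p = 0.932526, fail to reject H0.


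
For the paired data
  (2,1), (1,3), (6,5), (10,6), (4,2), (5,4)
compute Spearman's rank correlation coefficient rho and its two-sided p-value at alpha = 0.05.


Step 1: Rank x and y separately (midranks; no ties here).
rank(x): 2->2, 1->1, 6->5, 10->6, 4->3, 5->4
rank(y): 1->1, 3->3, 5->5, 6->6, 2->2, 4->4
Step 2: d_i = R_x(i) - R_y(i); compute d_i^2.
  (2-1)^2=1, (1-3)^2=4, (5-5)^2=0, (6-6)^2=0, (3-2)^2=1, (4-4)^2=0
sum(d^2) = 6.
Step 3: rho = 1 - 6*6 / (6*(6^2 - 1)) = 1 - 36/210 = 0.828571.
Step 4: Under H0, t = rho * sqrt((n-2)/(1-rho^2)) = 2.9598 ~ t(4).
Step 5: Two-sided p-value from the t-distribution with 4 df = 0.041563.
Step 6: alpha = 0.05. reject H0.

rho = 0.8286, p = 0.041563, reject H0 at alpha = 0.05.


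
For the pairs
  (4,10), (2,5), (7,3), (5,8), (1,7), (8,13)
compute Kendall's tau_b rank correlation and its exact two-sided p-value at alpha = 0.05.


Step 1: Enumerate the 15 unordered pairs (i,j) with i<j and classify each by sign(x_j-x_i) * sign(y_j-y_i).
  (1,2):dx=-2,dy=-5->C; (1,3):dx=+3,dy=-7->D; (1,4):dx=+1,dy=-2->D; (1,5):dx=-3,dy=-3->C
  (1,6):dx=+4,dy=+3->C; (2,3):dx=+5,dy=-2->D; (2,4):dx=+3,dy=+3->C; (2,5):dx=-1,dy=+2->D
  (2,6):dx=+6,dy=+8->C; (3,4):dx=-2,dy=+5->D; (3,5):dx=-6,dy=+4->D; (3,6):dx=+1,dy=+10->C
  (4,5):dx=-4,dy=-1->C; (4,6):dx=+3,dy=+5->C; (5,6):dx=+7,dy=+6->C
Step 2: C = 9, D = 6, total pairs = 15.
Step 3: tau = (C - D)/(n(n-1)/2) = (9 - 6)/15 = 0.200000.
Step 4: Exact two-sided p-value (enumerate n! = 720 permutations of y under H0): p = 0.719444.
Step 5: alpha = 0.05. fail to reject H0.

tau_b = 0.2000 (C=9, D=6), p = 0.719444, fail to reject H0.


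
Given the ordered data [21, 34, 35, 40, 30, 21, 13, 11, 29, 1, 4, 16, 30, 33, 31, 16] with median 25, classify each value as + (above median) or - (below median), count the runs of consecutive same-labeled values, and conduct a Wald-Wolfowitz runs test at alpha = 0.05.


Step 1: Compute median = 25; label A = above, B = below.
Labels in order: BAAAABBBABBBAAAB  (n_A = 8, n_B = 8)
Step 2: Count runs R = 7.
Step 3: Under H0 (random ordering), E[R] = 2*n_A*n_B/(n_A+n_B) + 1 = 2*8*8/16 + 1 = 9.0000.
        Var[R] = 2*n_A*n_B*(2*n_A*n_B - n_A - n_B) / ((n_A+n_B)^2 * (n_A+n_B-1)) = 14336/3840 = 3.7333.
        SD[R] = 1.9322.
Step 4: Continuity-corrected z = (R + 0.5 - E[R]) / SD[R] = (7 + 0.5 - 9.0000) / 1.9322 = -0.7763.
Step 5: Two-sided p-value via normal approximation = 2*(1 - Phi(|z|)) = 0.437558.
Step 6: alpha = 0.05. fail to reject H0.

R = 7, z = -0.7763, p = 0.437558, fail to reject H0.


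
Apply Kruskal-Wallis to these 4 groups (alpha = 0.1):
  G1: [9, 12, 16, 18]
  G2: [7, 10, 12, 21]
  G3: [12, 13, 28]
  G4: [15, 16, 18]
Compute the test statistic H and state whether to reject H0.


Step 1: Combine all N = 14 observations and assign midranks.
sorted (value, group, rank): (7,G2,1), (9,G1,2), (10,G2,3), (12,G1,5), (12,G2,5), (12,G3,5), (13,G3,7), (15,G4,8), (16,G1,9.5), (16,G4,9.5), (18,G1,11.5), (18,G4,11.5), (21,G2,13), (28,G3,14)
Step 2: Sum ranks within each group.
R_1 = 28 (n_1 = 4)
R_2 = 22 (n_2 = 4)
R_3 = 26 (n_3 = 3)
R_4 = 29 (n_4 = 3)
Step 3: H = 12/(N(N+1)) * sum(R_i^2/n_i) - 3(N+1)
     = 12/(14*15) * (28^2/4 + 22^2/4 + 26^2/3 + 29^2/3) - 3*15
     = 0.057143 * 822.667 - 45
     = 2.009524.
Step 4: Ties present; correction factor C = 1 - 36/(14^3 - 14) = 0.986813. Corrected H = 2.009524 / 0.986813 = 2.036377.
Step 5: Under H0, H ~ chi^2(3); p-value = 0.564891.
Step 6: alpha = 0.1. fail to reject H0.

H = 2.0364, df = 3, p = 0.564891, fail to reject H0.


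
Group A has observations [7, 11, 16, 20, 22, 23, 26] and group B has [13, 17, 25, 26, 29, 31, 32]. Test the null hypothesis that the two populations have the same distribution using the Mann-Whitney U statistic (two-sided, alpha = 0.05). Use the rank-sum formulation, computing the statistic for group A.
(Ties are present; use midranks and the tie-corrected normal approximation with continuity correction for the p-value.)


Step 1: Combine and sort all 14 observations; assign midranks.
sorted (value, group): (7,X), (11,X), (13,Y), (16,X), (17,Y), (20,X), (22,X), (23,X), (25,Y), (26,X), (26,Y), (29,Y), (31,Y), (32,Y)
ranks: 7->1, 11->2, 13->3, 16->4, 17->5, 20->6, 22->7, 23->8, 25->9, 26->10.5, 26->10.5, 29->12, 31->13, 32->14
Step 2: Rank sum for X: R1 = 1 + 2 + 4 + 6 + 7 + 8 + 10.5 = 38.5.
Step 3: U_X = R1 - n1(n1+1)/2 = 38.5 - 7*8/2 = 38.5 - 28 = 10.5.
       U_Y = n1*n2 - U_X = 49 - 10.5 = 38.5.
Step 4: Ties are present, so use the tie-corrected normal approximation (with continuity correction) for the p-value.
Step 5: p-value = 0.084192; compare to alpha = 0.05. fail to reject H0.

U_X = 10.5, p = 0.084192, fail to reject H0 at alpha = 0.05.


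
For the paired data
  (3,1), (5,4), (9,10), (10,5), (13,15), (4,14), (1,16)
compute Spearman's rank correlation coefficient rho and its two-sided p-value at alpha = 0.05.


Step 1: Rank x and y separately (midranks; no ties here).
rank(x): 3->2, 5->4, 9->5, 10->6, 13->7, 4->3, 1->1
rank(y): 1->1, 4->2, 10->4, 5->3, 15->6, 14->5, 16->7
Step 2: d_i = R_x(i) - R_y(i); compute d_i^2.
  (2-1)^2=1, (4-2)^2=4, (5-4)^2=1, (6-3)^2=9, (7-6)^2=1, (3-5)^2=4, (1-7)^2=36
sum(d^2) = 56.
Step 3: rho = 1 - 6*56 / (7*(7^2 - 1)) = 1 - 336/336 = 0.000000.
Step 4: Under H0, t = rho * sqrt((n-2)/(1-rho^2)) = 0.0000 ~ t(5).
Step 5: Two-sided p-value from the t-distribution with 5 df = 1.000000.
Step 6: alpha = 0.05. fail to reject H0.

rho = 0.0000, p = 1.000000, fail to reject H0 at alpha = 0.05.


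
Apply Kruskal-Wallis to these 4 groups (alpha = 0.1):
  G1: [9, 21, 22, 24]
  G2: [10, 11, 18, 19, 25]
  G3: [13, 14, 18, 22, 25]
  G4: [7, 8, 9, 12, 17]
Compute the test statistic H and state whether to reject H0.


Step 1: Combine all N = 19 observations and assign midranks.
sorted (value, group, rank): (7,G4,1), (8,G4,2), (9,G1,3.5), (9,G4,3.5), (10,G2,5), (11,G2,6), (12,G4,7), (13,G3,8), (14,G3,9), (17,G4,10), (18,G2,11.5), (18,G3,11.5), (19,G2,13), (21,G1,14), (22,G1,15.5), (22,G3,15.5), (24,G1,17), (25,G2,18.5), (25,G3,18.5)
Step 2: Sum ranks within each group.
R_1 = 50 (n_1 = 4)
R_2 = 54 (n_2 = 5)
R_3 = 62.5 (n_3 = 5)
R_4 = 23.5 (n_4 = 5)
Step 3: H = 12/(N(N+1)) * sum(R_i^2/n_i) - 3(N+1)
     = 12/(19*20) * (50^2/4 + 54^2/5 + 62.5^2/5 + 23.5^2/5) - 3*20
     = 0.031579 * 2099.9 - 60
     = 6.312632.
Step 4: Ties present; correction factor C = 1 - 24/(19^3 - 19) = 0.996491. Corrected H = 6.312632 / 0.996491 = 6.334859.
Step 5: Under H0, H ~ chi^2(3); p-value = 0.096408.
Step 6: alpha = 0.1. reject H0.

H = 6.3349, df = 3, p = 0.096408, reject H0.


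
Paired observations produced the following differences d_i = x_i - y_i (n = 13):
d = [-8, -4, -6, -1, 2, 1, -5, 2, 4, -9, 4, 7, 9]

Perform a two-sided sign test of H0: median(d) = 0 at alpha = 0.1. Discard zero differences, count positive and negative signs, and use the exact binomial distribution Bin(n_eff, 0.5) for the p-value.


Step 1: Discard zero differences. Original n = 13; n_eff = number of nonzero differences = 13.
Nonzero differences (with sign): -8, -4, -6, -1, +2, +1, -5, +2, +4, -9, +4, +7, +9
Step 2: Count signs: positive = 7, negative = 6.
Step 3: Under H0: P(positive) = 0.5, so the number of positives S ~ Bin(13, 0.5).
Step 4: Two-sided exact p-value = sum of Bin(13,0.5) probabilities at or below the observed probability = 1.000000.
Step 5: alpha = 0.1. fail to reject H0.

n_eff = 13, pos = 7, neg = 6, p = 1.000000, fail to reject H0.


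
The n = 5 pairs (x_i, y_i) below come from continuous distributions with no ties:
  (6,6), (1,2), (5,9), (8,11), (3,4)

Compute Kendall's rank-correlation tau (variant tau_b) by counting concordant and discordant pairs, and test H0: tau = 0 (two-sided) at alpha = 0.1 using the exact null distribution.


Step 1: Enumerate the 10 unordered pairs (i,j) with i<j and classify each by sign(x_j-x_i) * sign(y_j-y_i).
  (1,2):dx=-5,dy=-4->C; (1,3):dx=-1,dy=+3->D; (1,4):dx=+2,dy=+5->C; (1,5):dx=-3,dy=-2->C
  (2,3):dx=+4,dy=+7->C; (2,4):dx=+7,dy=+9->C; (2,5):dx=+2,dy=+2->C; (3,4):dx=+3,dy=+2->C
  (3,5):dx=-2,dy=-5->C; (4,5):dx=-5,dy=-7->C
Step 2: C = 9, D = 1, total pairs = 10.
Step 3: tau = (C - D)/(n(n-1)/2) = (9 - 1)/10 = 0.800000.
Step 4: Exact two-sided p-value (enumerate n! = 120 permutations of y under H0): p = 0.083333.
Step 5: alpha = 0.1. reject H0.

tau_b = 0.8000 (C=9, D=1), p = 0.083333, reject H0.


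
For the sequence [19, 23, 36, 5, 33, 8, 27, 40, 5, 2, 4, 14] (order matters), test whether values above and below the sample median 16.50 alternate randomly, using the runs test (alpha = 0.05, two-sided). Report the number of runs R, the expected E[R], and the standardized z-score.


Step 1: Compute median = 16.50; label A = above, B = below.
Labels in order: AAABABAABBBB  (n_A = 6, n_B = 6)
Step 2: Count runs R = 6.
Step 3: Under H0 (random ordering), E[R] = 2*n_A*n_B/(n_A+n_B) + 1 = 2*6*6/12 + 1 = 7.0000.
        Var[R] = 2*n_A*n_B*(2*n_A*n_B - n_A - n_B) / ((n_A+n_B)^2 * (n_A+n_B-1)) = 4320/1584 = 2.7273.
        SD[R] = 1.6514.
Step 4: Continuity-corrected z = (R + 0.5 - E[R]) / SD[R] = (6 + 0.5 - 7.0000) / 1.6514 = -0.3028.
Step 5: Two-sided p-value via normal approximation = 2*(1 - Phi(|z|)) = 0.762069.
Step 6: alpha = 0.05. fail to reject H0.

R = 6, z = -0.3028, p = 0.762069, fail to reject H0.


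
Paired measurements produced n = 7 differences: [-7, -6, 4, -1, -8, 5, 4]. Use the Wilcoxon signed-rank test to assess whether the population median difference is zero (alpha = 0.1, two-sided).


Step 1: Drop any zero differences (none here) and take |d_i|.
|d| = [7, 6, 4, 1, 8, 5, 4]
Step 2: Midrank |d_i| (ties get averaged ranks).
ranks: |7|->6, |6|->5, |4|->2.5, |1|->1, |8|->7, |5|->4, |4|->2.5
Step 3: Attach original signs; sum ranks with positive sign and with negative sign.
W+ = 2.5 + 4 + 2.5 = 9
W- = 6 + 5 + 1 + 7 = 19
(Check: W+ + W- = 28 should equal n(n+1)/2 = 28.)
Step 4: Test statistic W = min(W+, W-) = 9.
Step 5: Ties in |d|, so use the tie-corrected normal approximation.
        E[W] = n(n+1)/4 = 7*8/4 = 14.
        Tie groups: |d|=4 (t=2); sum(t^3 - t) = 6.
        Var[W] = n(n+1)(2n+1)/24 - sum(t^3-t)/48 = 840/24 - 6/48 = 34.875.
        z = (W - E[W]) / sqrt(Var[W]) = (9 - 14) / 5.9055 = -0.8467.
        Two-sided p = 2*Phi(z) = 0.397180.
Step 6: alpha = 0.1. fail to reject H0.

W+ = 9, W- = 19, W = min = 9, p = 0.397180, fail to reject H0.


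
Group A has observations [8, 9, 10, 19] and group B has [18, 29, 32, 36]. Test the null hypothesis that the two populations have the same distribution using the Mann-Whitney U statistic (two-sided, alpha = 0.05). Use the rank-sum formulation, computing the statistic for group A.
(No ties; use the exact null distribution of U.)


Step 1: Combine and sort all 8 observations; assign midranks.
sorted (value, group): (8,X), (9,X), (10,X), (18,Y), (19,X), (29,Y), (32,Y), (36,Y)
ranks: 8->1, 9->2, 10->3, 18->4, 19->5, 29->6, 32->7, 36->8
Step 2: Rank sum for X: R1 = 1 + 2 + 3 + 5 = 11.
Step 3: U_X = R1 - n1(n1+1)/2 = 11 - 4*5/2 = 11 - 10 = 1.
       U_Y = n1*n2 - U_X = 16 - 1 = 15.
Step 4: No ties, so the exact null distribution of U (based on enumerating the C(8,4) = 70 equally likely rank assignments) gives the two-sided p-value.
Step 5: p-value = 0.057143; compare to alpha = 0.05. fail to reject H0.

U_X = 1, p = 0.057143, fail to reject H0 at alpha = 0.05.


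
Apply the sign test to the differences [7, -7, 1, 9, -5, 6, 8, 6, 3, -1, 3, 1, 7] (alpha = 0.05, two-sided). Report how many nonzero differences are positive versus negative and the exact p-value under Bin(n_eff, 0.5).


Step 1: Discard zero differences. Original n = 13; n_eff = number of nonzero differences = 13.
Nonzero differences (with sign): +7, -7, +1, +9, -5, +6, +8, +6, +3, -1, +3, +1, +7
Step 2: Count signs: positive = 10, negative = 3.
Step 3: Under H0: P(positive) = 0.5, so the number of positives S ~ Bin(13, 0.5).
Step 4: Two-sided exact p-value = sum of Bin(13,0.5) probabilities at or below the observed probability = 0.092285.
Step 5: alpha = 0.05. fail to reject H0.

n_eff = 13, pos = 10, neg = 3, p = 0.092285, fail to reject H0.


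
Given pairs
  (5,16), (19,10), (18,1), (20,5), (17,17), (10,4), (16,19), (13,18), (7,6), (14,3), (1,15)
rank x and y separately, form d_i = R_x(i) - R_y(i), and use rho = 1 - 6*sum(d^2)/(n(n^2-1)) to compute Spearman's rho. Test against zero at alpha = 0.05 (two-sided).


Step 1: Rank x and y separately (midranks; no ties here).
rank(x): 5->2, 19->10, 18->9, 20->11, 17->8, 10->4, 16->7, 13->5, 7->3, 14->6, 1->1
rank(y): 16->8, 10->6, 1->1, 5->4, 17->9, 4->3, 19->11, 18->10, 6->5, 3->2, 15->7
Step 2: d_i = R_x(i) - R_y(i); compute d_i^2.
  (2-8)^2=36, (10-6)^2=16, (9-1)^2=64, (11-4)^2=49, (8-9)^2=1, (4-3)^2=1, (7-11)^2=16, (5-10)^2=25, (3-5)^2=4, (6-2)^2=16, (1-7)^2=36
sum(d^2) = 264.
Step 3: rho = 1 - 6*264 / (11*(11^2 - 1)) = 1 - 1584/1320 = -0.200000.
Step 4: Under H0, t = rho * sqrt((n-2)/(1-rho^2)) = -0.6124 ~ t(9).
Step 5: Two-sided p-value from the t-distribution with 9 df = 0.555445.
Step 6: alpha = 0.05. fail to reject H0.

rho = -0.2000, p = 0.555445, fail to reject H0 at alpha = 0.05.


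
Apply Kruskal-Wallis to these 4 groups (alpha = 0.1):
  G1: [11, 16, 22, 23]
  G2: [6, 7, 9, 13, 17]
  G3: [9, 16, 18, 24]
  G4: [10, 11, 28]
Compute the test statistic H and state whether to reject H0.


Step 1: Combine all N = 16 observations and assign midranks.
sorted (value, group, rank): (6,G2,1), (7,G2,2), (9,G2,3.5), (9,G3,3.5), (10,G4,5), (11,G1,6.5), (11,G4,6.5), (13,G2,8), (16,G1,9.5), (16,G3,9.5), (17,G2,11), (18,G3,12), (22,G1,13), (23,G1,14), (24,G3,15), (28,G4,16)
Step 2: Sum ranks within each group.
R_1 = 43 (n_1 = 4)
R_2 = 25.5 (n_2 = 5)
R_3 = 40 (n_3 = 4)
R_4 = 27.5 (n_4 = 3)
Step 3: H = 12/(N(N+1)) * sum(R_i^2/n_i) - 3(N+1)
     = 12/(16*17) * (43^2/4 + 25.5^2/5 + 40^2/4 + 27.5^2/3) - 3*17
     = 0.044118 * 1244.38 - 51
     = 3.899265.
Step 4: Ties present; correction factor C = 1 - 18/(16^3 - 16) = 0.995588. Corrected H = 3.899265 / 0.995588 = 3.916544.
Step 5: Under H0, H ~ chi^2(3); p-value = 0.270618.
Step 6: alpha = 0.1. fail to reject H0.

H = 3.9165, df = 3, p = 0.270618, fail to reject H0.


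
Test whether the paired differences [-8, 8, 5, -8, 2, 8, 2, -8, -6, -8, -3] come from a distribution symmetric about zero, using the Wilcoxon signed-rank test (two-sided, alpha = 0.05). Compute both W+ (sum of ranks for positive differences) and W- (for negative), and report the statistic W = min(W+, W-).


Step 1: Drop any zero differences (none here) and take |d_i|.
|d| = [8, 8, 5, 8, 2, 8, 2, 8, 6, 8, 3]
Step 2: Midrank |d_i| (ties get averaged ranks).
ranks: |8|->8.5, |8|->8.5, |5|->4, |8|->8.5, |2|->1.5, |8|->8.5, |2|->1.5, |8|->8.5, |6|->5, |8|->8.5, |3|->3
Step 3: Attach original signs; sum ranks with positive sign and with negative sign.
W+ = 8.5 + 4 + 1.5 + 8.5 + 1.5 = 24
W- = 8.5 + 8.5 + 8.5 + 5 + 8.5 + 3 = 42
(Check: W+ + W- = 66 should equal n(n+1)/2 = 66.)
Step 4: Test statistic W = min(W+, W-) = 24.
Step 5: Ties in |d|, so use the tie-corrected normal approximation.
        E[W] = n(n+1)/4 = 11*12/4 = 33.
        Tie groups: |d|=2 (t=2), |d|=8 (t=6); sum(t^3 - t) = 216.
        Var[W] = n(n+1)(2n+1)/24 - sum(t^3-t)/48 = 3036/24 - 216/48 = 122.
        z = (W - E[W]) / sqrt(Var[W]) = (24 - 33) / 11.0454 = -0.8148.
        Two-sided p = 2*Phi(z) = 0.415174.
Step 6: alpha = 0.05. fail to reject H0.

W+ = 24, W- = 42, W = min = 24, p = 0.415174, fail to reject H0.


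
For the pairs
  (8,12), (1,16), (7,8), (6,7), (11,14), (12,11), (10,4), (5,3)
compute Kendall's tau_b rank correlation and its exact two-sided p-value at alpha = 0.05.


Step 1: Enumerate the 28 unordered pairs (i,j) with i<j and classify each by sign(x_j-x_i) * sign(y_j-y_i).
  (1,2):dx=-7,dy=+4->D; (1,3):dx=-1,dy=-4->C; (1,4):dx=-2,dy=-5->C; (1,5):dx=+3,dy=+2->C
  (1,6):dx=+4,dy=-1->D; (1,7):dx=+2,dy=-8->D; (1,8):dx=-3,dy=-9->C; (2,3):dx=+6,dy=-8->D
  (2,4):dx=+5,dy=-9->D; (2,5):dx=+10,dy=-2->D; (2,6):dx=+11,dy=-5->D; (2,7):dx=+9,dy=-12->D
  (2,8):dx=+4,dy=-13->D; (3,4):dx=-1,dy=-1->C; (3,5):dx=+4,dy=+6->C; (3,6):dx=+5,dy=+3->C
  (3,7):dx=+3,dy=-4->D; (3,8):dx=-2,dy=-5->C; (4,5):dx=+5,dy=+7->C; (4,6):dx=+6,dy=+4->C
  (4,7):dx=+4,dy=-3->D; (4,8):dx=-1,dy=-4->C; (5,6):dx=+1,dy=-3->D; (5,7):dx=-1,dy=-10->C
  (5,8):dx=-6,dy=-11->C; (6,7):dx=-2,dy=-7->C; (6,8):dx=-7,dy=-8->C; (7,8):dx=-5,dy=-1->C
Step 2: C = 16, D = 12, total pairs = 28.
Step 3: tau = (C - D)/(n(n-1)/2) = (16 - 12)/28 = 0.142857.
Step 4: Exact two-sided p-value (enumerate n! = 40320 permutations of y under H0): p = 0.719544.
Step 5: alpha = 0.05. fail to reject H0.

tau_b = 0.1429 (C=16, D=12), p = 0.719544, fail to reject H0.


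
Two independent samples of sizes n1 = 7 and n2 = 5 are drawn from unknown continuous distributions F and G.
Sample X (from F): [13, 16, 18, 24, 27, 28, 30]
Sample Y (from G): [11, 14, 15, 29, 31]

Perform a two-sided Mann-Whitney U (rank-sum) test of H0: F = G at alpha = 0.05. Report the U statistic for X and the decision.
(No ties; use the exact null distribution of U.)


Step 1: Combine and sort all 12 observations; assign midranks.
sorted (value, group): (11,Y), (13,X), (14,Y), (15,Y), (16,X), (18,X), (24,X), (27,X), (28,X), (29,Y), (30,X), (31,Y)
ranks: 11->1, 13->2, 14->3, 15->4, 16->5, 18->6, 24->7, 27->8, 28->9, 29->10, 30->11, 31->12
Step 2: Rank sum for X: R1 = 2 + 5 + 6 + 7 + 8 + 9 + 11 = 48.
Step 3: U_X = R1 - n1(n1+1)/2 = 48 - 7*8/2 = 48 - 28 = 20.
       U_Y = n1*n2 - U_X = 35 - 20 = 15.
Step 4: No ties, so the exact null distribution of U (based on enumerating the C(12,7) = 792 equally likely rank assignments) gives the two-sided p-value.
Step 5: p-value = 0.755051; compare to alpha = 0.05. fail to reject H0.

U_X = 20, p = 0.755051, fail to reject H0 at alpha = 0.05.


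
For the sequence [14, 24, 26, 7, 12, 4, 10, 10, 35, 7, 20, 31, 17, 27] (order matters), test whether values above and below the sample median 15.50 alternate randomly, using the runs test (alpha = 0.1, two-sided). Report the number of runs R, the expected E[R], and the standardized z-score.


Step 1: Compute median = 15.50; label A = above, B = below.
Labels in order: BAABBBBBABAAAA  (n_A = 7, n_B = 7)
Step 2: Count runs R = 6.
Step 3: Under H0 (random ordering), E[R] = 2*n_A*n_B/(n_A+n_B) + 1 = 2*7*7/14 + 1 = 8.0000.
        Var[R] = 2*n_A*n_B*(2*n_A*n_B - n_A - n_B) / ((n_A+n_B)^2 * (n_A+n_B-1)) = 8232/2548 = 3.2308.
        SD[R] = 1.7974.
Step 4: Continuity-corrected z = (R + 0.5 - E[R]) / SD[R] = (6 + 0.5 - 8.0000) / 1.7974 = -0.8345.
Step 5: Two-sided p-value via normal approximation = 2*(1 - Phi(|z|)) = 0.403986.
Step 6: alpha = 0.1. fail to reject H0.

R = 6, z = -0.8345, p = 0.403986, fail to reject H0.


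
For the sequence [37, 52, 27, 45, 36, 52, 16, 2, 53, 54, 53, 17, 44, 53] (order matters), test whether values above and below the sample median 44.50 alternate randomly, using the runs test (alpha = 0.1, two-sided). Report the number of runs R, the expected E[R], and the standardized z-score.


Step 1: Compute median = 44.50; label A = above, B = below.
Labels in order: BABABABBAAABBA  (n_A = 7, n_B = 7)
Step 2: Count runs R = 10.
Step 3: Under H0 (random ordering), E[R] = 2*n_A*n_B/(n_A+n_B) + 1 = 2*7*7/14 + 1 = 8.0000.
        Var[R] = 2*n_A*n_B*(2*n_A*n_B - n_A - n_B) / ((n_A+n_B)^2 * (n_A+n_B-1)) = 8232/2548 = 3.2308.
        SD[R] = 1.7974.
Step 4: Continuity-corrected z = (R - 0.5 - E[R]) / SD[R] = (10 - 0.5 - 8.0000) / 1.7974 = 0.8345.
Step 5: Two-sided p-value via normal approximation = 2*(1 - Phi(|z|)) = 0.403986.
Step 6: alpha = 0.1. fail to reject H0.

R = 10, z = 0.8345, p = 0.403986, fail to reject H0.


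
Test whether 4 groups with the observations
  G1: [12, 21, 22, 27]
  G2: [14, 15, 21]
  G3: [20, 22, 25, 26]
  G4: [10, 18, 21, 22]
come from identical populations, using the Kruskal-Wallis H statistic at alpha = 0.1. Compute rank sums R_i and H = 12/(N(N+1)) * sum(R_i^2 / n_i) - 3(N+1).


Step 1: Combine all N = 15 observations and assign midranks.
sorted (value, group, rank): (10,G4,1), (12,G1,2), (14,G2,3), (15,G2,4), (18,G4,5), (20,G3,6), (21,G1,8), (21,G2,8), (21,G4,8), (22,G1,11), (22,G3,11), (22,G4,11), (25,G3,13), (26,G3,14), (27,G1,15)
Step 2: Sum ranks within each group.
R_1 = 36 (n_1 = 4)
R_2 = 15 (n_2 = 3)
R_3 = 44 (n_3 = 4)
R_4 = 25 (n_4 = 4)
Step 3: H = 12/(N(N+1)) * sum(R_i^2/n_i) - 3(N+1)
     = 12/(15*16) * (36^2/4 + 15^2/3 + 44^2/4 + 25^2/4) - 3*16
     = 0.050000 * 1039.25 - 48
     = 3.962500.
Step 4: Ties present; correction factor C = 1 - 48/(15^3 - 15) = 0.985714. Corrected H = 3.962500 / 0.985714 = 4.019928.
Step 5: Under H0, H ~ chi^2(3); p-value = 0.259320.
Step 6: alpha = 0.1. fail to reject H0.

H = 4.0199, df = 3, p = 0.259320, fail to reject H0.
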